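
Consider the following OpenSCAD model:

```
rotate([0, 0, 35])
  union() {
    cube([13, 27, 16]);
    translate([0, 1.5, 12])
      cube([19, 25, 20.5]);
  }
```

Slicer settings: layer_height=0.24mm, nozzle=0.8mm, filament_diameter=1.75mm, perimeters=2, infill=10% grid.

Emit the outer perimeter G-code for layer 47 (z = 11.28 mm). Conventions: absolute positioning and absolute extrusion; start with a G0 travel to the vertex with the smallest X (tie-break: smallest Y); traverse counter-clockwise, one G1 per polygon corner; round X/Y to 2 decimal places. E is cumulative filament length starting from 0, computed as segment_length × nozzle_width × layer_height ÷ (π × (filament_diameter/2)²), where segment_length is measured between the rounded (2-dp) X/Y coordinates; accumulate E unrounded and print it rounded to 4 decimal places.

At z = 11.28 mm: the cube is present — its section is the full 13×27 rectangle; the cube at (0, 1.5) is not intersected at this z (z outside [12, 32.5]); Merging all regions: only the 13×27 cube is present, so the union is just that shape — 1 connected region; (rotated 35° about Z; rotation is an isometry so areas/perimeters/island counts are preserved). The outline is a single polygon with 4 vertices. Extrusion per mm of travel: 0.8 × 0.24 / (π × 0.875²) = 0.079824. Accumulating E over each segment gives final E = 6.3860.

G0 X-15.49 Y22.12 Z11.28
G1 X0.00 Y0.00 E2.1556
G1 X10.65 Y7.46 E3.1935
G1 X-4.84 Y29.57 E5.3485
G1 X-15.49 Y22.12 E6.3860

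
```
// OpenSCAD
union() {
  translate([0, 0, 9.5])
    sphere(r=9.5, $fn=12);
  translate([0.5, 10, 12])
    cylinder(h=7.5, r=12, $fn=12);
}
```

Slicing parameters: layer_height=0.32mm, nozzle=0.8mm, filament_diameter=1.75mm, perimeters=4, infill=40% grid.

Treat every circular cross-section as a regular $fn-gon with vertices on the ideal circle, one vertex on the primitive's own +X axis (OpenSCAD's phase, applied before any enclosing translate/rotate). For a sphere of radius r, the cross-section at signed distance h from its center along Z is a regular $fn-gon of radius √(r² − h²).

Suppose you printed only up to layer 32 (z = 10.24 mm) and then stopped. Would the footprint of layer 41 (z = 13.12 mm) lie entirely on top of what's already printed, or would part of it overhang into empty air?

part overhangs

Compare the two slices. At z = 10.24: the sphere: section is a regular 12-gon, circumradius = √(r²−h²) = √(9.5²−0.74²) = 9.471 (area = (12/2)·9.471²·sin(360°/12) = 269.11 mm²); the cylinder at (0.5, 10) is absent (z outside [12, 19.5]); Merging all regions: only the r=9.5 sphere is present, so the union is just that shape — area = 269.11 mm². At z = 13.12: the r=9.5 sphere slices to a regular 12-gon of circumradius 8.783 (√(r²−h²) with h=3.62 from center) (area = (12/2)·8.783²·sin(360°/12) = 231.44 mm²); the cylinder at (0.5, 10): section is a regular 12-gon, circumradius r=12 (area = (12/2)·12.000²·sin(360°/12) = 432.00 mm²); Merging all regions: the regions partially overlap — summed areas 663.44 mm² minus the doubly-counted overlap 125.52 mm² gives 537.92 mm² — area = 537.92 mm². Checking containment: at z = 13.12 the cross-section extends beyond the z = 10.24 cross-section by about 290.61 mm².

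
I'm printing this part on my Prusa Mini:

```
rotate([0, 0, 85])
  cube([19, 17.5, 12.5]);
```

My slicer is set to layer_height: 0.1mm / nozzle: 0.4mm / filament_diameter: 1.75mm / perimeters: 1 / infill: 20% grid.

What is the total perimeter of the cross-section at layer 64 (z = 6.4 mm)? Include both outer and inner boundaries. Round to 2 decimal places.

At z = 6.4 mm: the cube (footprint 19×17.5) is included at this height (perimeter 73.00 mm); (whole slice rotated 85° about Z — lengths, areas and connectivity unchanged). Overall, the cross-section is a single solid region. Total boundary length (outer) = 73.00 mm.

73.00 mm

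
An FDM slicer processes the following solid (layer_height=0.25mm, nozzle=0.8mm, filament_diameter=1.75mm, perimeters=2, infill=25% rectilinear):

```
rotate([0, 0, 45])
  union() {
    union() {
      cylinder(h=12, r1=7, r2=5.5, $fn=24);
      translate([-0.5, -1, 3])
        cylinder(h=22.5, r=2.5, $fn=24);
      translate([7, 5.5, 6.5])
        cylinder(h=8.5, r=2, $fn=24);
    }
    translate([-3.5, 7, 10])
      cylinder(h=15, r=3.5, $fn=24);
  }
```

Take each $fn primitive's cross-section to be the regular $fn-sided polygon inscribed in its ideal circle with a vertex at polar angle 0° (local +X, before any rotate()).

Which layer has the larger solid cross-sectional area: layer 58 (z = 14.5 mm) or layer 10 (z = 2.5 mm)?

layer 10 (z = 2.5 mm)

Layer 58 (z = 14.5): the cone is absent (z outside [0, 12]); the r=2.5 cylinder at (-0.5, -1) gives a regular 24-gon of circumradius 2.5 (constant along its height) (area = (24/2)·2.500²·sin(360°/24) = 19.41 mm²); the r=2 cylinder at (7, 5.5) contributes a regular 24-gon of circumradius 2 (area = (24/2)·2.000²·sin(360°/24) = 12.42 mm²); Merging all regions: the 2 present regions are separate (no shared area or edge), so areas and boundary lengths simply add and each stays a separate island — area = 31.83 mm²; the r=3.5 cylinder at (-3.5, 7) gives a regular 24-gon of circumradius 3.5 (constant along its height) (area = (24/2)·3.500²·sin(360°/24) = 38.05 mm²); Taking the union: the 2 present regions are separate (no shared area or edge), so areas and boundary lengths simply add and each stays a separate island — area = 69.88 mm²; (rotated 45° about Z; rotation is an isometry so areas/perimeters/island counts are preserved). So its area = 69.88 mm². Layer 10 (z = 2.5): the cone contributes a regular 24-gon of circumradius 6.688 (interpolated between r1=7 and r2=5.5 at t=0.208) (area = (24/2)·6.688²·sin(360°/24) = 138.90 mm²); the cylinder at (-0.5, -1) is absent (z outside [3, 25.5]); the cylinder at (7, 5.5) is absent (z outside [6.5, 15]); Combining (union): only the cone is present, so the union is just that shape — area = 138.90 mm²; the cylinder at (-3.5, 7) does not reach this height (z outside [10, 25]); Combining (union): only that combined region is present, so the union is just that shape — area = 138.90 mm²; (whole slice rotated 45° about Z — lengths, areas and connectivity unchanged). So its area = 138.90 mm². Layer 10 is larger (138.90 vs 69.88 mm²).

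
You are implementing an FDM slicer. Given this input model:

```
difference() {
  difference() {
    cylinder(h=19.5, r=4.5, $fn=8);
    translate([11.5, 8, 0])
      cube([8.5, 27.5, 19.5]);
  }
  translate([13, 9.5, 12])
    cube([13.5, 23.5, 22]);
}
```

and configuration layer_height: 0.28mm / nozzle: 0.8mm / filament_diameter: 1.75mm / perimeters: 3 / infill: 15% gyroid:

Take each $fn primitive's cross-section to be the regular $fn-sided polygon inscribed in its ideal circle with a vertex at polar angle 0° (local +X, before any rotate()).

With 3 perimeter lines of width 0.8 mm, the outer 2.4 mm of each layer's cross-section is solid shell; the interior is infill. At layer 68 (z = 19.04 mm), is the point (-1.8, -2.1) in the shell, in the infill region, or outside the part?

shell

At z = 19.04 mm: the r=4.5 cylinder contributes a regular 8-gon of circumradius 4.5; the cube at (11.5, 8) (footprint 8.5×27.5) is included at this height; Subtracting the remaining from the first: starting from the r=4.5 cylinder, the 8.5×27.5 cube at (11.5, 8) misses the remaining region (no effect) — 1 connected region; the cube at (13, 9.5) is present — its section is the full 13.5×23.5 rectangle; Subtracting the remaining from the first: starting from the result so far, the 13.5×23.5 cube at (13, 9.5) misses the remaining region (no effect) — 1 connected region. Overall, the cross-section is a single solid region. The nearest boundary edge runs (-0.00, -4.50)→(-3.18, -3.18); distance from the point to it = 1.53 mm. The point is inside the cross-section, 1.53 mm from the nearest boundary — within the 2.4 mm shell band (3 × 0.8).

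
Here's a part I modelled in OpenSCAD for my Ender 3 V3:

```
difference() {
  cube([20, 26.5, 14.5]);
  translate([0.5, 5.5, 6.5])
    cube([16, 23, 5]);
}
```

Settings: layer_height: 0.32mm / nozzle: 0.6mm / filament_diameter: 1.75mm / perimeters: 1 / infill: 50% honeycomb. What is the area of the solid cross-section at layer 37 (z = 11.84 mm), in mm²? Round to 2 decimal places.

At z = 11.84 mm: the 20×26.5 cube contributes its full rectangle (area 530.00 mm²); the cube at (0.5, 5.5) is not intersected at this z (z outside [6.5, 11.5]); After the difference (first − rest): none of the subtracted shapes is present at this height, so the 20×26.5 cube is unchanged — area = 530.00 mm². Overall, the cross-section is a single solid region. Net area = 530.00 mm².

530.00 mm²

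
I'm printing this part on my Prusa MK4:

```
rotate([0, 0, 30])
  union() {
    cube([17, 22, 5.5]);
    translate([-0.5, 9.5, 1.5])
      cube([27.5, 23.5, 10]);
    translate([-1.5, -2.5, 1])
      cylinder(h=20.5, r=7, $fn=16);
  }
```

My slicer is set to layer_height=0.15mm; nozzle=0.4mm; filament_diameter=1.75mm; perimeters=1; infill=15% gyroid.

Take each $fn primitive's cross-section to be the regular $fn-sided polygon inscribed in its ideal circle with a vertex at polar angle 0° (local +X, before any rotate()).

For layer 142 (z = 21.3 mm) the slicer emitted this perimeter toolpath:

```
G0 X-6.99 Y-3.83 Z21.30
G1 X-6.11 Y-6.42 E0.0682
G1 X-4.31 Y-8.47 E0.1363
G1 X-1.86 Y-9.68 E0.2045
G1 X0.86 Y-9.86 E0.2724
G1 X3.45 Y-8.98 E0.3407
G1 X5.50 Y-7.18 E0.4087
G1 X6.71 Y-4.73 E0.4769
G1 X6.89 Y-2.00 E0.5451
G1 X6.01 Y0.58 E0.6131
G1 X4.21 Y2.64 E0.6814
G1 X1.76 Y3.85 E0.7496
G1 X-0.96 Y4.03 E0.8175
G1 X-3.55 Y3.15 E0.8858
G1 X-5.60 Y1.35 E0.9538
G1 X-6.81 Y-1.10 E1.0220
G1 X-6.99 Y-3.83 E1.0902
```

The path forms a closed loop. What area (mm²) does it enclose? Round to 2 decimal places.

150.05 mm²

Apply the shoelace formula to the sequence of (X, Y) vertices; enclosed area = 150.05 mm².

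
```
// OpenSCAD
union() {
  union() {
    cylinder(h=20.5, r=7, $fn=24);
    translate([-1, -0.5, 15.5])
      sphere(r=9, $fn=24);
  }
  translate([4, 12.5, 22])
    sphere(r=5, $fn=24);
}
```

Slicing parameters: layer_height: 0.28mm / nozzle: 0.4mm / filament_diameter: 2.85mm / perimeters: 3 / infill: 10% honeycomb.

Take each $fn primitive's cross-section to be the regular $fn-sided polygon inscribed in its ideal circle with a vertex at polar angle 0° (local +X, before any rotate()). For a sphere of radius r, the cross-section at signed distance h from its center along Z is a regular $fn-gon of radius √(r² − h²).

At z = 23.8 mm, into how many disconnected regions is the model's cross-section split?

2

At z = 23.8 mm: the cylinder is absent (z outside [0, 20.5]); the sphere at (-1, -0.5): section is a regular 24-gon, circumradius = √(r²−h²) = √(9²−8.3²) = 3.480; Taking the union: only the r=9 sphere at (-1, -0.5) is present, so the union is just that shape — 1 connected region; the sphere at (4, 12.5): section is a regular 24-gon, circumradius = √(r²−h²) = √(5²−1.8²) = 4.665; Merging all regions: the 2 present regions are separate (no shared area or edge), so areas and boundary lengths simply add and each stays a separate island — 2 connected regions. The result has 2 disconnected regions.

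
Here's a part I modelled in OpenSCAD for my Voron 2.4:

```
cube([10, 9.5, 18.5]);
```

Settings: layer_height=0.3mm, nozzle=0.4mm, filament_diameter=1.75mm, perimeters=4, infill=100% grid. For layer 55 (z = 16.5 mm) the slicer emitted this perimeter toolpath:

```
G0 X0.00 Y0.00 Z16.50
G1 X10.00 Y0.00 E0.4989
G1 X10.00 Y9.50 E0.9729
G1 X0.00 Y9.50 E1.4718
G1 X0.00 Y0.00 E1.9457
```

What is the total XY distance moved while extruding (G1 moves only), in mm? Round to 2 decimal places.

39.00 mm

Sum the Euclidean lengths of each G1 segment: total = 39.00 mm.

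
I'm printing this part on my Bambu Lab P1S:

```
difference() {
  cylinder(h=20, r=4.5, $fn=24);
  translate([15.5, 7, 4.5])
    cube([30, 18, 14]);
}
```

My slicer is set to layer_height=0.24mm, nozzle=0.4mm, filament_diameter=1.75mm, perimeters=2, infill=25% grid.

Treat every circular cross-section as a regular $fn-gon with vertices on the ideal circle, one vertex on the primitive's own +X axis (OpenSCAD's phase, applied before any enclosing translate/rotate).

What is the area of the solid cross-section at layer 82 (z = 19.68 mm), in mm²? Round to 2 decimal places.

62.89 mm²

At z = 19.68 mm: the r=4.5 cylinder contributes a regular 24-gon of circumradius 4.5 (area = (24/2)·4.500²·sin(360°/24) = 62.89 mm²); the cube at (15.5, 7) is absent (z outside [4.5, 18.5]); Subtracting the remaining from the first: none of the subtracted shapes is present at this height, so the r=4.5 cylinder is unchanged — area = 62.89 mm². Overall, the cross-section is a single solid region. Net area = 62.89 mm².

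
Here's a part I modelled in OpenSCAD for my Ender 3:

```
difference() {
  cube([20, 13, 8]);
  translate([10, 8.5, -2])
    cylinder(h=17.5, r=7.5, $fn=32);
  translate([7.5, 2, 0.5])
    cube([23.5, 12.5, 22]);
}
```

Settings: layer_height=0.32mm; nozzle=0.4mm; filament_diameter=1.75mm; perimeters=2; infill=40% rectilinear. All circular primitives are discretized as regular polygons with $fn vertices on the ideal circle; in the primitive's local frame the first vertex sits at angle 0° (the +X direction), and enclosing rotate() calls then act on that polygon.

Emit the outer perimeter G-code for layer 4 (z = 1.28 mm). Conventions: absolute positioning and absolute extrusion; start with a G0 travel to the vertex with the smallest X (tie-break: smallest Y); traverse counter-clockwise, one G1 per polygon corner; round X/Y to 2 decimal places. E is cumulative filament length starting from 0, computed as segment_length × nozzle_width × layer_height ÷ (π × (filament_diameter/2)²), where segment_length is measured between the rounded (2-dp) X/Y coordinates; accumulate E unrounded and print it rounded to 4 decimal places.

At z = 1.28 mm: the cube (footprint 20×13) is included at this height; the r=7.5 cylinder at (10, 8.5) contributes a regular 32-gon of circumradius 7.5; the cube at (7.5, 2) (footprint 23.5×12.5) is included at this height; After the difference (first − rest): starting from the 20×13 cube, the r=7.5 cylinder at (10, 8.5) partially overlaps it — only the 150.76 mm² overlap (of its 175.58 mm²) is removed, clipping the outline; the 23.5×12.5 cube at (7.5, 2) partially overlaps it — only the 37.05 mm² overlap (of its 293.75 mm²) is removed, clipping the outline — 1 connected region. The outline is a single polygon with 20 vertices. Extrusion per mm of travel: 0.4 × 0.32 / (π × 0.875²) = 0.053216. Accumulating E over each segment gives final E = 3.5032.

G0 X0.00 Y0.00 Z1.28
G1 X20.00 Y0.00 E1.0643
G1 X20.00 Y2.00 E1.1708
G1 X13.67 Y2.00 E1.5076
G1 X12.87 Y1.57 E1.5559
G1 X11.46 Y1.14 E1.6344
G1 X10.00 Y1.00 E1.7124
G1 X8.54 Y1.14 E1.7905
G1 X7.13 Y1.57 E1.8689
G1 X5.83 Y2.26 E1.9473
G1 X4.70 Y3.20 E2.0255
G1 X3.76 Y4.33 E2.1037
G1 X3.07 Y5.63 E2.1820
G1 X2.64 Y7.04 E2.2605
G1 X2.50 Y8.50 E2.3385
G1 X2.64 Y9.96 E2.4166
G1 X3.07 Y11.37 E2.4950
G1 X3.76 Y12.67 E2.5733
G1 X4.04 Y13.00 E2.5964
G1 X0.00 Y13.00 E2.8114
G1 X0.00 Y0.00 E3.5032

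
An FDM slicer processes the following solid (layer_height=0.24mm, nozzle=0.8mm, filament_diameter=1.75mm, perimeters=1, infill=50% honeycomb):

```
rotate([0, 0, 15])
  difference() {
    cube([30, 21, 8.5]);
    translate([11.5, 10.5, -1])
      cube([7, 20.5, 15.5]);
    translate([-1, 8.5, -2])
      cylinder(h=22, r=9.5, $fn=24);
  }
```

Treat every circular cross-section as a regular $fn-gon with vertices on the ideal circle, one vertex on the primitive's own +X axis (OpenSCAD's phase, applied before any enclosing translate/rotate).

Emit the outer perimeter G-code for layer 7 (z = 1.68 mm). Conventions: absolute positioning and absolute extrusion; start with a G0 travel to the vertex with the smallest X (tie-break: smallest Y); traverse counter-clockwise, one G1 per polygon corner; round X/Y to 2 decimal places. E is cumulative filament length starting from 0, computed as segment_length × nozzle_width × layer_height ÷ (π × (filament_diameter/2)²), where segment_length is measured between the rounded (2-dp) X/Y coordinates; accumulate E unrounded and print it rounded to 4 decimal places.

At z = 1.68 mm: the 30×21 cube contributes its full rectangle; the cube at (11.5, 10.5) (footprint 7×20.5) is included at this height; the cylinder at (-1, 8.5): section is a regular 24-gon, circumradius r=9.5; Subtracting the remaining from the first: starting from the 30×21 cube, the 7×20.5 cube at (11.5, 10.5) partially overlaps it — only the 73.50 mm² overlap (of its 143.50 mm²) is removed, clipping the outline; the r=9.5 cylinder at (-1, 8.5) partially overlaps it — only the 119.60 mm² overlap (of its 280.30 mm²) is removed, clipping the outline — 1 connected region; (rotated 15° about Z; rotation is an isometry so areas/perimeters/island counts are preserved). The outline is a single polygon with 19 vertices. Extrusion per mm of travel: 0.8 × 0.24 / (π × 0.875²) = 0.079824. Accumulating E over each segment gives final E = 10.1007.

G0 X-5.44 Y20.28 Z1.68
G1 X-4.62 Y17.26 E0.2498
G1 X-3.17 Y17.45 E0.3665
G1 X-0.71 Y17.13 E0.5646
G1 X1.58 Y16.18 E0.7625
G1 X3.55 Y14.67 E0.9606
G1 X5.06 Y12.70 E1.1587
G1 X6.01 Y10.41 E1.3566
G1 X6.33 Y7.95 E1.5547
G1 X6.01 Y5.49 E1.7527
G1 X5.06 Y3.20 E1.9506
G1 X3.55 Y1.23 E2.1487
G1 X2.99 Y0.80 E2.2051
G1 X28.98 Y7.76 E4.3528
G1 X23.54 Y28.05 E6.0296
G1 X12.43 Y25.07 E6.9478
G1 X15.15 Y14.93 E7.7859
G1 X8.39 Y13.12 E8.3445
G1 X5.67 Y23.26 E9.1825
G1 X-5.44 Y20.28 E10.1007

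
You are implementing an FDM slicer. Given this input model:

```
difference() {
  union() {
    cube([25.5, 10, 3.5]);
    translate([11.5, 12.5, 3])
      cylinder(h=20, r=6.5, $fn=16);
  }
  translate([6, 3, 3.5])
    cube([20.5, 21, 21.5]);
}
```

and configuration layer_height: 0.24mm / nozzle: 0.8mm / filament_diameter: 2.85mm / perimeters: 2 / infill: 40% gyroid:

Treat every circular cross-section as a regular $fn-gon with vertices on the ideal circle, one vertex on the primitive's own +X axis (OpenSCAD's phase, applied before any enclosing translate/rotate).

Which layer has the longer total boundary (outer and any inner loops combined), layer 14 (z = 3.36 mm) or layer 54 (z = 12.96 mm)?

layer 14 (z = 3.36 mm)

Layer 14 (z = 3.36): the cube is present — its section is the full 25.5×10 rectangle (perimeter 71.00 mm); the cylinder at (11.5, 12.5): section is a regular 16-gon, circumradius r=6.5 (perimeter = 2·16·6.500·sin(180°/16) = 40.58 mm); Combining (union): the regions partially overlap (shared area 33.42 mm²), so the edge portions inside another operand are dropped and the merged outline is re-measured after clipping — boundary = 84.40 mm; the cube at (6, 3) does not reach this height (z outside [3.5, 25]); After the difference (first − rest): none of the subtracted shapes is present at this height, so the result so far is unchanged — boundary = 84.40 mm. So its perimeter = 84.40 mm. Layer 54 (z = 12.96): the cube is not intersected at this z (z outside [0, 3.5]); the cylinder at (11.5, 12.5): section is a regular 16-gon, circumradius r=6.5 (perimeter = 2·16·6.500·sin(180°/16) = 40.58 mm); Merging all regions: only the r=6.5 cylinder at (11.5, 12.5) is present, so the union is just that shape — boundary = 40.58 mm; the 20.5×21 cube at (6, 3) contributes its full rectangle (perimeter 83.00 mm); Subtracting the remaining from the first: starting from that combined region, the 20.5×21 cube at (6, 3) partially overlaps it — only the 125.22 mm² overlap (of its 430.50 mm²) is removed, clipping the outline — boundary = 13.38 mm. So its perimeter = 13.38 mm. Layer 14 is larger (84.40 vs 13.38 mm).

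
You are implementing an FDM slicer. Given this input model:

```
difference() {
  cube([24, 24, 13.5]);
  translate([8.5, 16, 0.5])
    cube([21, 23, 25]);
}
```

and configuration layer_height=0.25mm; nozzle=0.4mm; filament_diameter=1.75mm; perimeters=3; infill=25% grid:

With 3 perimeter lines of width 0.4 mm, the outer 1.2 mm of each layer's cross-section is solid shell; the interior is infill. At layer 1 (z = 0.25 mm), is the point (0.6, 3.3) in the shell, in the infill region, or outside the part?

shell

At z = 0.25 mm: the cube is present — its section is the full 24×24 rectangle; the cube at (8.5, 16) is absent (z outside [0.5, 25.5]); Subtracting the remaining from the first: none of the subtracted shapes is present at this height, so the 24×24 cube is unchanged — 1 connected region. Overall, the cross-section is a single solid region. The nearest boundary edge runs (0.00, 24.00)→(0.00, 0.00); distance from the point to it = 0.60 mm. The point is inside the cross-section, 0.60 mm from the nearest boundary — within the 1.2 mm shell band (3 × 0.4).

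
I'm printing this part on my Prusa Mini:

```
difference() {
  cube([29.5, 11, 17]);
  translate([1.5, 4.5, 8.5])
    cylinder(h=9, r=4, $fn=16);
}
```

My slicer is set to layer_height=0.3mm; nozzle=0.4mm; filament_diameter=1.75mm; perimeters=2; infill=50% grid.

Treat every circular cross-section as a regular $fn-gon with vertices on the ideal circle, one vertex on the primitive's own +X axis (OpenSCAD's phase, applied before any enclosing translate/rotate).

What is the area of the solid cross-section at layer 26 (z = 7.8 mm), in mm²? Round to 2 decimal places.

324.50 mm²

At z = 7.8 mm: the cube (footprint 29.5×11) is included at this height (area 324.50 mm²); the cylinder at (1.5, 4.5) does not reach this height (z outside [8.5, 17.5]); Taking the first minus the rest: none of the subtracted shapes is present at this height, so the 29.5×11 cube is unchanged — area = 324.50 mm². Overall, the cross-section is a single solid region. Net area = 324.50 mm².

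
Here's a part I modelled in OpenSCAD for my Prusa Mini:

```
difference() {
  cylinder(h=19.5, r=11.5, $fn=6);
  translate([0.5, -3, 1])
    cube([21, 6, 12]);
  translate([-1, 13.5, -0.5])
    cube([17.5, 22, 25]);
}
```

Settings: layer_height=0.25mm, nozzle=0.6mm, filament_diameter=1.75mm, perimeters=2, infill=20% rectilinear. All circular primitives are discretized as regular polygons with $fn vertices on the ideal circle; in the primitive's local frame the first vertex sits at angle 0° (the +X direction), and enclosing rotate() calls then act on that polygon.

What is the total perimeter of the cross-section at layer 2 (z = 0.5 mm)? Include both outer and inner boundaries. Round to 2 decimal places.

At z = 0.5 mm: the r=11.5 cylinder gives a regular 6-gon of circumradius 11.5 (constant along its height) (perimeter = 2·6·11.500·sin(180°/6) = 69.00 mm); the cube at (0.5, -3) does not reach this height (z outside [1, 13]); the cube at (-1, 13.5) is present — its section is the full 17.5×22 rectangle (perimeter 79.00 mm); After the difference (first − rest): starting from the r=11.5 cylinder, the 17.5×22 cube at (-1, 13.5) misses the remaining region (no effect) — boundary = 69.00 mm. Overall, the cross-section is a single solid region. Total boundary length (outer) = 69.00 mm.

69.00 mm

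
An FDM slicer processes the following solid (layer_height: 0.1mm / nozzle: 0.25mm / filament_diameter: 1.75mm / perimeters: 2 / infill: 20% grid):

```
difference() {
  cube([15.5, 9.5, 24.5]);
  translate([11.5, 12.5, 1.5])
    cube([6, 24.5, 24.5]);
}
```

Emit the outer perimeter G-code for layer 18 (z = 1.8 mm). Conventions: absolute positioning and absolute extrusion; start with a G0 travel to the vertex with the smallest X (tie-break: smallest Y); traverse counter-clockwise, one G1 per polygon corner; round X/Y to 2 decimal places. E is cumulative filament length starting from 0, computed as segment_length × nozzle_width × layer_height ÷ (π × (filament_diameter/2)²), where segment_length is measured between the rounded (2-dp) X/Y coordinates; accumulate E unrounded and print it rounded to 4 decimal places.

G0 X0.00 Y0.00 Z1.80
G1 X15.50 Y0.00 E0.1611
G1 X15.50 Y9.50 E0.2598
G1 X0.00 Y9.50 E0.4209
G1 X0.00 Y0.00 E0.5197

At z = 1.8 mm: the cube (footprint 15.5×9.5) is included at this height; the 6×24.5 cube at (11.5, 12.5) contributes its full rectangle; After the difference (first − rest): starting from the 15.5×9.5 cube, the 6×24.5 cube at (11.5, 12.5) misses the remaining region (no effect) — 1 connected region. The outline is a single polygon with 4 vertices. Extrusion per mm of travel: 0.25 × 0.1 / (π × 0.875²) = 0.010394. Accumulating E over each segment gives final E = 0.5197.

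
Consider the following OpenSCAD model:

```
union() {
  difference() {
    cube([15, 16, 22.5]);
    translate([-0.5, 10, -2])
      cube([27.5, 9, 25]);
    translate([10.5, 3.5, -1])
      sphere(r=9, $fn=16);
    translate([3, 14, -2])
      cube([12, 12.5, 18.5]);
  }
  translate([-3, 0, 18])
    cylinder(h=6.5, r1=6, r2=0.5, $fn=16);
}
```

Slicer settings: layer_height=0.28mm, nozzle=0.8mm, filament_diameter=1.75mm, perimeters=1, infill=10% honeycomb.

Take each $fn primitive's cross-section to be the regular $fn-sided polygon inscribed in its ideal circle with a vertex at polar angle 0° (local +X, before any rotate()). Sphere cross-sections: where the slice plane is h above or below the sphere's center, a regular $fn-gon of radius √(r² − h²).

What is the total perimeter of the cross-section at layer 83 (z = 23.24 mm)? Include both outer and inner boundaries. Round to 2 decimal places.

At z = 23.24 mm: the cube does not reach this height (z outside [0, 22.5]); the cube at (-0.5, 10) does not reach this height (z outside [-2, 23]); the sphere at (10.5, 3.5) is not intersected at this z (|z−center|=24.240 > r=9); the cube at (3, 14) is absent (z outside [-2, 16.5]); Taking the first minus the rest: the first operand is absent here, so nothing remains; the cone at (-3, 0): at t=0.806 of its height the radius interpolates to r₁+(r₂−r₁)t = 1.566, giving a regular 16-gon of that circumradius (perimeter = 2·16·1.566·sin(180°/16) = 9.78 mm); Taking the union: only the cone at (-3, 0) is present, so the union is just that shape — boundary = 9.78 mm. Overall, the cross-section is a single solid region. Total boundary length (outer) = 9.78 mm.

9.78 mm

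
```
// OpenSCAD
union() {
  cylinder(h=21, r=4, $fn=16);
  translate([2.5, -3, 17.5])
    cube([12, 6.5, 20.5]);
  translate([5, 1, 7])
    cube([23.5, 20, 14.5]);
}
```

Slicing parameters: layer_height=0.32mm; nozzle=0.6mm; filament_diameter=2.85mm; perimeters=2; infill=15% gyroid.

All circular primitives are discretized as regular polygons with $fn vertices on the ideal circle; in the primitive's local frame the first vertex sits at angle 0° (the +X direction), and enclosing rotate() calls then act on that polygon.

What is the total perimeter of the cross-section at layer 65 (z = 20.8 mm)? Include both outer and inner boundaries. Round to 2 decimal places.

At z = 20.8 mm: the r=4 cylinder contributes a regular 16-gon of circumradius 4 (perimeter = 2·16·4.000·sin(180°/16) = 24.97 mm); the 12×6.5 cube at (2.5, -3) contributes its full rectangle (perimeter 37.00 mm); the cube at (5, 1) (footprint 23.5×20) is included at this height (perimeter 87.00 mm); Merging all regions: the regions partially overlap (shared area 29.92 mm²), so the edge portions inside another operand are dropped and the merged outline is re-measured after clipping — boundary = 111.91 mm. Overall, the cross-section is a single solid region. Total boundary length (outer) = 111.91 mm.

111.91 mm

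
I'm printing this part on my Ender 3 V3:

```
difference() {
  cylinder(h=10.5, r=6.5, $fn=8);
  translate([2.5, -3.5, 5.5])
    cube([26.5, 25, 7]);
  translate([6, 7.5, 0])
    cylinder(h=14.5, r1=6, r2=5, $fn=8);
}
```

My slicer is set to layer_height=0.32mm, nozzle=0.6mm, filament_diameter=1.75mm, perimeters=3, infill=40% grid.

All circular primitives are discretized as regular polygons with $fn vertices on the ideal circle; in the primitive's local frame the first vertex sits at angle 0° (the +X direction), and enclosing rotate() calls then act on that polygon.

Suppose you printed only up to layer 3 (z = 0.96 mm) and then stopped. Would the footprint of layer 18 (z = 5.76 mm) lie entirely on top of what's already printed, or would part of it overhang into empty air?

part overhangs

Compare the two slices. At z = 0.96: the cylinder: section is a regular 8-gon, circumradius r=6.5 (area = (8/2)·6.500²·sin(360°/8) = 119.50 mm²); the cube at (2.5, -3.5) is not intersected at this z (z outside [5.5, 12.5]); the cone at (6, 7.5) contributes a regular 8-gon of circumradius 5.934 (interpolated between r1=6 and r2=5 at t=0.066) (area = (8/2)·5.934²·sin(360°/8) = 99.59 mm²); Subtracting the remaining from the first: starting from the r=6.5 cylinder (119.50 mm²), the cone at (6, 7.5) partially overlaps it — only the 9.83 mm² overlap (of its 99.59 mm²) is removed, clipping the outline — area = 109.67 mm². At z = 5.76: the cylinder: section is a regular 8-gon, circumradius r=6.5 (area = (8/2)·6.500²·sin(360°/8) = 119.50 mm²); the 26.5×25 cube at (2.5, -3.5) contributes its full rectangle (area 662.50 mm²); the cone at (6, 7.5) contributes a regular 8-gon of circumradius 5.603 (interpolated between r1=6 and r2=5 at t=0.397) (area = (8/2)·5.603²·sin(360°/8) = 88.79 mm²); After the difference (first − rest): starting from the r=6.5 cylinder (119.50 mm²), the 26.5×25 cube at (2.5, -3.5) partially overlaps it — only the 26.38 mm² overlap (of its 662.50 mm²) is removed, clipping the outline; the cone at (6, 7.5) partially overlaps it — only the 2.10 mm² overlap (of its 88.79 mm²) is removed, clipping the outline — area = 91.02 mm². Checking containment: at z = 5.76 the cross-section extends beyond the z = 0.96 cross-section by about 1.10 mm².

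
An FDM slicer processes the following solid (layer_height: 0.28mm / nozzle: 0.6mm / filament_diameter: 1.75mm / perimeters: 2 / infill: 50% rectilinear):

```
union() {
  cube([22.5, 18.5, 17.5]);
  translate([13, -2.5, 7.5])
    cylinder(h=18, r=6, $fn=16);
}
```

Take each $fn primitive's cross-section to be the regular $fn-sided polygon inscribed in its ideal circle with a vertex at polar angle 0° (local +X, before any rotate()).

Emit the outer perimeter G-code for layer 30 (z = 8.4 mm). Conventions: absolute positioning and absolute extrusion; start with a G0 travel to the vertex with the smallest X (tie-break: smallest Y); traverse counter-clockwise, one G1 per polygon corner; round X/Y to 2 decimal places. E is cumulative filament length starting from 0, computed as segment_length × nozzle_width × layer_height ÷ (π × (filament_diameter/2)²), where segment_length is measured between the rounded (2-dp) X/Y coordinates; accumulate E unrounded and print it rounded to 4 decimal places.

At z = 8.4 mm: the 22.5×18.5 cube contributes its full rectangle; the r=6 cylinder at (13, -2.5) contributes a regular 16-gon of circumradius 6; Combining (union): the regions partially overlap (shared area 26.37 mm²), so overlapping operands fuse into one piece — 1 connected region. The outline is a single polygon with 17 vertices. Extrusion per mm of travel: 0.6 × 0.28 / (π × 0.875²) = 0.069846. Accumulating E over each segment gives final E = 6.6404.

G0 X0.00 Y0.00 Z8.40
G1 X7.59 Y0.00 E0.5301
G1 X7.46 Y-0.20 E0.5468
G1 X7.00 Y-2.50 E0.7106
G1 X7.46 Y-4.80 E0.8744
G1 X8.76 Y-6.74 E1.0376
G1 X10.70 Y-8.04 E1.2007
G1 X13.00 Y-8.50 E1.3645
G1 X15.30 Y-8.04 E1.5283
G1 X17.24 Y-6.74 E1.6914
G1 X18.54 Y-4.80 E1.8546
G1 X19.00 Y-2.50 E2.0184
G1 X18.54 Y-0.20 E2.1822
G1 X18.41 Y0.00 E2.1989
G1 X22.50 Y0.00 E2.4845
G1 X22.50 Y18.50 E3.7767
G1 X0.00 Y18.50 E5.3482
G1 X0.00 Y0.00 E6.6404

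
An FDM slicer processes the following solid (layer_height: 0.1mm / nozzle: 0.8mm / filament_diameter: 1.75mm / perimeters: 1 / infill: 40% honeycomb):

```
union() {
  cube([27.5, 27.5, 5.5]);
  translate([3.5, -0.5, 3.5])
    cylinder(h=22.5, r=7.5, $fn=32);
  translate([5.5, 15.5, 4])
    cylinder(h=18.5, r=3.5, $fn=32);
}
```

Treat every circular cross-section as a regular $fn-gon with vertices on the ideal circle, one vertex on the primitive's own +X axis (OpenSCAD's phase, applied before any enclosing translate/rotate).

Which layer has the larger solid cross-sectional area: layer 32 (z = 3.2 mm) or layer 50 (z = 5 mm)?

layer 50 (z = 5 mm)

Layer 32 (z = 3.2): the 27.5×27.5 cube contributes its full rectangle (area 756.25 mm²); the cylinder at (3.5, -0.5) is not intersected at this z (z outside [3.5, 26]); the cylinder at (5.5, 15.5) is not intersected at this z (z outside [4, 22.5]); Combining (union): only the 27.5×27.5 cube is present, so the union is just that shape — area = 756.25 mm². So its area = 756.25 mm². Layer 50 (z = 5): the 27.5×27.5 cube contributes its full rectangle (area 756.25 mm²); the cylinder at (3.5, -0.5): section is a regular 32-gon, circumradius r=7.5 (area = (32/2)·7.500²·sin(360°/32) = 175.58 mm²); the r=3.5 cylinder at (5.5, 15.5) gives a regular 32-gon of circumradius 3.5 (constant along its height) (area = (32/2)·3.500²·sin(360°/32) = 38.24 mm²); Merging all regions: the regions partially overlap — summed areas 970.07 mm² minus the doubly-counted overlap 101.82 mm² gives 868.25 mm² — area = 868.25 mm². So its area = 868.25 mm². Layer 50 is larger (868.25 vs 756.25 mm²).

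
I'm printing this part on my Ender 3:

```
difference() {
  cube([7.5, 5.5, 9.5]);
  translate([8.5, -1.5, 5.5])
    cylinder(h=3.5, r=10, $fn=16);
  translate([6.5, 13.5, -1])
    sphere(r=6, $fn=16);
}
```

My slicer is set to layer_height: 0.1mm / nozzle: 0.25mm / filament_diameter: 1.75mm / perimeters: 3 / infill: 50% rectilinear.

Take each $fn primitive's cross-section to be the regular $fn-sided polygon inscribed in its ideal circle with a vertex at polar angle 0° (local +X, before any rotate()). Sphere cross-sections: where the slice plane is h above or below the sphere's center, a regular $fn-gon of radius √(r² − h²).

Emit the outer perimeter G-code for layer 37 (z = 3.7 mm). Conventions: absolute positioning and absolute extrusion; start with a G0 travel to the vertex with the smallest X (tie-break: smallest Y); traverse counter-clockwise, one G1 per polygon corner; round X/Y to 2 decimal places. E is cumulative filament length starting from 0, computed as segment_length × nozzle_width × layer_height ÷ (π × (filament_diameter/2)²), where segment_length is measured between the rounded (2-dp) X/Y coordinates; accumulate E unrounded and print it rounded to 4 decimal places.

At z = 3.7 mm: the cube (footprint 7.5×5.5) is included at this height; the cylinder at (8.5, -1.5) is absent (z outside [5.5, 9]); the r=6 sphere at (6.5, 13.5) slices to a regular 16-gon of circumradius 3.730 (√(r²−h²) with h=4.7 from center); Subtracting the remaining from the first: starting from the 7.5×5.5 cube, the r=6 sphere at (6.5, 13.5) misses the remaining region (no effect) — 1 connected region. The outline is a single polygon with 4 vertices. Extrusion per mm of travel: 0.25 × 0.1 / (π × 0.875²) = 0.010394. Accumulating E over each segment gives final E = 0.2702.

G0 X0.00 Y0.00 Z3.70
G1 X7.50 Y0.00 E0.0780
G1 X7.50 Y5.50 E0.1351
G1 X0.00 Y5.50 E0.2131
G1 X0.00 Y0.00 E0.2702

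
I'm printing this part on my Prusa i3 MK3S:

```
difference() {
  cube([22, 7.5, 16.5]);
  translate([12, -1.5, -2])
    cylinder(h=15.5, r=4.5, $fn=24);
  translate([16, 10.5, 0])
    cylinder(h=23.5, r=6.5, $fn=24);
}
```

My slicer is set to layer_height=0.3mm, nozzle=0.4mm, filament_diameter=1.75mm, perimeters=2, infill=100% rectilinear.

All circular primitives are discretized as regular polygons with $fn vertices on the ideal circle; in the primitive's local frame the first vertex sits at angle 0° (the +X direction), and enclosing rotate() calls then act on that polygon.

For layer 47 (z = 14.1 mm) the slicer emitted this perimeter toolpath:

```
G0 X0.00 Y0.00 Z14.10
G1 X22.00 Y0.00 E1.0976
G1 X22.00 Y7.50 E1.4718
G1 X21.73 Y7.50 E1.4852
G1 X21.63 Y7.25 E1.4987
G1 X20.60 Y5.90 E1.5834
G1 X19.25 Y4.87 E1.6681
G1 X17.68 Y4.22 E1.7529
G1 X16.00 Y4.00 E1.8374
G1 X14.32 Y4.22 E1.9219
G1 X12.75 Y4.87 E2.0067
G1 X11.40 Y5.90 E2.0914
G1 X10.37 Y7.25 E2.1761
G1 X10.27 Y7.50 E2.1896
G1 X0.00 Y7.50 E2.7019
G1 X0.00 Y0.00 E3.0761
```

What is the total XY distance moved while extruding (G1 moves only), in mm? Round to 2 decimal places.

61.66 mm

Sum the Euclidean lengths of each G1 segment: total = 61.66 mm.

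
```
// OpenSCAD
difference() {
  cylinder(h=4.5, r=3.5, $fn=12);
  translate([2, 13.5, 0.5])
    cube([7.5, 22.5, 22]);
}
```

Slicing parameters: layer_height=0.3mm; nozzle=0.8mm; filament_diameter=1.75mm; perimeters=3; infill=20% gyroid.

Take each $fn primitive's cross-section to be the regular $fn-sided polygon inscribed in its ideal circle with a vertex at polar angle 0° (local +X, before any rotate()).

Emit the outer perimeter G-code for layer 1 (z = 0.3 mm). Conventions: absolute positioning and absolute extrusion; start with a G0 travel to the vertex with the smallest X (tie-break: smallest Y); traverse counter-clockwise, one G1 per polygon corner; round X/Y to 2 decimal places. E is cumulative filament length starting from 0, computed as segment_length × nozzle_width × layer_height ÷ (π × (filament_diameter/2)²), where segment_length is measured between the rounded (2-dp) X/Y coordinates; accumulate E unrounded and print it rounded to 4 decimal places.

G0 X-3.50 Y0.00 Z0.30
G1 X-3.03 Y-1.75 E0.1808
G1 X-1.75 Y-3.03 E0.3614
G1 X0.00 Y-3.50 E0.5422
G1 X1.75 Y-3.03 E0.7230
G1 X3.03 Y-1.75 E0.9037
G1 X3.50 Y0.00 E1.0845
G1 X3.03 Y1.75 E1.2653
G1 X1.75 Y3.03 E1.4459
G1 X0.00 Y3.50 E1.6267
G1 X-1.75 Y3.03 E1.8075
G1 X-3.03 Y1.75 E1.9881
G1 X-3.50 Y0.00 E2.1689

At z = 0.3 mm: the cylinder: section is a regular 12-gon, circumradius r=3.5; the cube at (2, 13.5) is absent (z outside [0.5, 22.5]); Taking the first minus the rest: none of the subtracted shapes is present at this height, so the r=3.5 cylinder is unchanged — 1 connected region. The outline is a single polygon with 12 vertices. Extrusion per mm of travel: 0.8 × 0.3 / (π × 0.875²) = 0.099780. Accumulating E over each segment gives final E = 2.1689.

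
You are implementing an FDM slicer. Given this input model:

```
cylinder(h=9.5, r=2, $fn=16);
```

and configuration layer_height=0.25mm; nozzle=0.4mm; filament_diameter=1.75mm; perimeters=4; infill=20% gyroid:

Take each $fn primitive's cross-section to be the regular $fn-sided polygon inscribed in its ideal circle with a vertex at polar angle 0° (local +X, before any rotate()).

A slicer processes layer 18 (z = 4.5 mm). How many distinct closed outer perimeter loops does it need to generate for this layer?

At z = 4.5 mm: the cylinder: section is a regular 16-gon, circumradius r=2. The result has 1 disconnected region.

1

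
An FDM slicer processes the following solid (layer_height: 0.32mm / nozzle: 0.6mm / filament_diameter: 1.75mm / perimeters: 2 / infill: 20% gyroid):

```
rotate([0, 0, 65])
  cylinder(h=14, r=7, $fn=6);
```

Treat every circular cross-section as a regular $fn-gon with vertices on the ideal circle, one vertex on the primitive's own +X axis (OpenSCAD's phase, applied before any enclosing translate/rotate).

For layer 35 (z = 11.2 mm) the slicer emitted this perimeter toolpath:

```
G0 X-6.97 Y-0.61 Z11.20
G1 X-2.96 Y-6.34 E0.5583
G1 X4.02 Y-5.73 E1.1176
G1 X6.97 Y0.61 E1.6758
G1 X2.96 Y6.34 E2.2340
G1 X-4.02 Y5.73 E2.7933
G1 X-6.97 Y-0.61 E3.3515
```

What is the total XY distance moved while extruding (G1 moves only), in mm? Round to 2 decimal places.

41.99 mm

Sum the Euclidean lengths of each G1 segment: total = 41.99 mm.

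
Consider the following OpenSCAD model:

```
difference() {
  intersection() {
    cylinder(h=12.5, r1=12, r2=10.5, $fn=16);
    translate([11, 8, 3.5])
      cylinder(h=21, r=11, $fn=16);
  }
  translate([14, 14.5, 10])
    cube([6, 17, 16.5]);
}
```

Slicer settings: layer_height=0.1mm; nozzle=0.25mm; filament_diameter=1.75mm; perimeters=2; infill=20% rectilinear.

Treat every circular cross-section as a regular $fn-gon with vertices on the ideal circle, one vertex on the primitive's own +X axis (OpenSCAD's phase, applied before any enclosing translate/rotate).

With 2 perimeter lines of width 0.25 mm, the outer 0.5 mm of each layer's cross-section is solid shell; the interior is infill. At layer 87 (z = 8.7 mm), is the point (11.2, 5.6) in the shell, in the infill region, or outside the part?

At z = 8.7 mm: the cone: at t=0.696 of its height the radius interpolates to r₁+(r₂−r₁)t = 10.956, giving a regular 16-gon of that circumradius; the r=11 cylinder at (11, 8) gives a regular 16-gon of circumradius 11 (constant along its height); Keeping only the common overlap: the r=11 cylinder at (11, 8) partially overlaps the cone; clipping to the common part keeps 94.66 mm² — 1 connected region; the cube at (14, 14.5) is absent (z outside [10, 26.5]); Taking the first minus the rest: none of the subtracted shapes is present at this height, so that combined region is unchanged — 1 connected region. Overall, the cross-section is a single solid region. The nearest boundary edge runs (7.75, 7.75)→(10.12, 4.19); distance from the point to it = 1.68 mm. The point is not inside any of the regions above, so it lies outside the cross-section (1.68 mm from the nearest boundary).

outside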